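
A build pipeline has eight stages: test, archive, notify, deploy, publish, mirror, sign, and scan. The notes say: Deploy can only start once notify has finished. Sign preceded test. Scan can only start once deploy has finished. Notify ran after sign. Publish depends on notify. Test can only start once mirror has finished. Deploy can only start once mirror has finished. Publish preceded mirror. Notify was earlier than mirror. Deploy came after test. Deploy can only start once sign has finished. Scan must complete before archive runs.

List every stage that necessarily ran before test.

Directly stated before test: mirror and sign.
Notify reaches test via notify → mirror → test.
Publish reaches test via publish → mirror → test.
No chain forces archive (or any of the others) ahead of test.

mirror, notify, publish, sign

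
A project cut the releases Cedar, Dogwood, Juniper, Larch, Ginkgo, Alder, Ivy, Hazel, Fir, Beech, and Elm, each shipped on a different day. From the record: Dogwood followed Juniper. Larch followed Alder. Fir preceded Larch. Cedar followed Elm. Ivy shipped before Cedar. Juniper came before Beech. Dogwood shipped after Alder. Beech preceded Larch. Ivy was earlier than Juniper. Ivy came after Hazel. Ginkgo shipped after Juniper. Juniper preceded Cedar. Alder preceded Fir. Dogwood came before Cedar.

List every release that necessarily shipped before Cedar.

Alder, Dogwood, Elm, Hazel, Ivy, Juniper

Directly stated before Cedar: Dogwood, Elm, Ivy, and Juniper.
Alder reaches Cedar via Alder → Dogwood → Cedar.
Hazel reaches Cedar via Hazel → Ivy → Cedar.
No chain forces Fir (or any of the others) ahead of Cedar.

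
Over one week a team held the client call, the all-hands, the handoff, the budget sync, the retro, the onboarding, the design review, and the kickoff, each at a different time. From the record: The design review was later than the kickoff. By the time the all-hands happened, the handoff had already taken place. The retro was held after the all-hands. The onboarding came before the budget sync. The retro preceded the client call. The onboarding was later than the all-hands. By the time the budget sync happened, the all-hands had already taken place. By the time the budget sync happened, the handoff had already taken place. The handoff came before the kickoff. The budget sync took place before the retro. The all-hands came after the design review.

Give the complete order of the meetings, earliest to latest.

The constraints fix every adjacent pair, so only one ordering works:
the handoff → the kickoff → the design review → the all-hands → the onboarding → the budget sync → the retro → the client call.

the handoff, the kickoff, the design review, the all-hands, the onboarding, the budget sync, the retro, the client call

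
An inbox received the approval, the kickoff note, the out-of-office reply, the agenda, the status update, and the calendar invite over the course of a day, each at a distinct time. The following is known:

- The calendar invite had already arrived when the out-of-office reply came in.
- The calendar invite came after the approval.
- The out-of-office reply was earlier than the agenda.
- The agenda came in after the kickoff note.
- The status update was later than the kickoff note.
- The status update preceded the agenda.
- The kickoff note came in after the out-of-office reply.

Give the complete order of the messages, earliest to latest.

The constraints fix every adjacent pair, so only one ordering works:
the approval → the calendar invite → the out-of-office reply → the kickoff note → the status update → the agenda.

the approval, the calendar invite, the out-of-office reply, the kickoff note, the status update, the agenda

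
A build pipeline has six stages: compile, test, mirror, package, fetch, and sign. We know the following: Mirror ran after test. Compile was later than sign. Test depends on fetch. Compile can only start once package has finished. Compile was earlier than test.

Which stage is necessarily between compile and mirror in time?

Tracing the constraints gives compile → test → mirror, so test sits after compile and before mirror.
No other stage is forced both after compile and before mirror.

test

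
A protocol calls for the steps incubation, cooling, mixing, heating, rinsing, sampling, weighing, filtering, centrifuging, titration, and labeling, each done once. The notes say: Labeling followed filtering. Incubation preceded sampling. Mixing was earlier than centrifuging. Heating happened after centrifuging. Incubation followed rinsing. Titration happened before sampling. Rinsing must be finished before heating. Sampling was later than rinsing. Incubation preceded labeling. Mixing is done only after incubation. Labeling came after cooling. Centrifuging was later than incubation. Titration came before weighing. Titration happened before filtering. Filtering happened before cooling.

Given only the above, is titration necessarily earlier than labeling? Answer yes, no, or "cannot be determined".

yes

Chain the constraints: titration → filtering → labeling. Each link is directly stated, so titration comes before labeling.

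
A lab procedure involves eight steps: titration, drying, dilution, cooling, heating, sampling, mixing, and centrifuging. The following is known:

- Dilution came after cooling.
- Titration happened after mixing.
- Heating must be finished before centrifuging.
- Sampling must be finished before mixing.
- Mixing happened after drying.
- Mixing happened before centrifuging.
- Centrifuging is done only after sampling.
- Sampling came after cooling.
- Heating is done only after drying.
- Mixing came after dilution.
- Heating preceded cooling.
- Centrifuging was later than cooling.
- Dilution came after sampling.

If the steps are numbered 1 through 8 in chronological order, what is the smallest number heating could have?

2

Drying must come before heating — 1 forced predecessor.
Nothing else is forced ahead of heating, so its earliest slot is position 1 + 1 = 2.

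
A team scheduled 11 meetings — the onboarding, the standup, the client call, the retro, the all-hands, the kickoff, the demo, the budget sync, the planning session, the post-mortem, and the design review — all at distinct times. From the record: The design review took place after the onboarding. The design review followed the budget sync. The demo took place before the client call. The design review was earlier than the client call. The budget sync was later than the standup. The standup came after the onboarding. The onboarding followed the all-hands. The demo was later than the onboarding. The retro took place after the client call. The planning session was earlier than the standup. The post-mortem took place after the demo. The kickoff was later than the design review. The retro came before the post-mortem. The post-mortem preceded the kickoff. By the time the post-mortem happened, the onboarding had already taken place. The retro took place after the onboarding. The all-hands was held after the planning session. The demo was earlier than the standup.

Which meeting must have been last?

Every other meeting has a chain of constraints placing it before the kickoff, so the kickoff is last.

the kickoff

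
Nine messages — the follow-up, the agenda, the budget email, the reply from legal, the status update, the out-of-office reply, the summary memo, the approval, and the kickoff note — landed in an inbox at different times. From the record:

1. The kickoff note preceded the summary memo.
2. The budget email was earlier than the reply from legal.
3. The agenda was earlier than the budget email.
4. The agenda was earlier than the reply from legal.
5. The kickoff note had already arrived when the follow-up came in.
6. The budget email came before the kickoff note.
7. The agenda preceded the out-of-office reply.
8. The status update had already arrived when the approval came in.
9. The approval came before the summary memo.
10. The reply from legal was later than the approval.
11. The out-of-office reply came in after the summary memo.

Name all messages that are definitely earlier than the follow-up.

the agenda, the budget email, the kickoff note

Directly stated before the follow-up: the kickoff note.
The agenda reaches the follow-up via the agenda → the budget email → the kickoff note → the follow-up.
The budget email reaches the follow-up via the budget email → the kickoff note → the follow-up.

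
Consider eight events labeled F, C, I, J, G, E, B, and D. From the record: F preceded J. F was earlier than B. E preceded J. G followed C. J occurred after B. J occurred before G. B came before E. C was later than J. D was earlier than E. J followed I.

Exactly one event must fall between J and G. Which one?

C

Tracing the constraints gives J → C → G, so C sits after J and before G.
No other event is forced both after J and before G.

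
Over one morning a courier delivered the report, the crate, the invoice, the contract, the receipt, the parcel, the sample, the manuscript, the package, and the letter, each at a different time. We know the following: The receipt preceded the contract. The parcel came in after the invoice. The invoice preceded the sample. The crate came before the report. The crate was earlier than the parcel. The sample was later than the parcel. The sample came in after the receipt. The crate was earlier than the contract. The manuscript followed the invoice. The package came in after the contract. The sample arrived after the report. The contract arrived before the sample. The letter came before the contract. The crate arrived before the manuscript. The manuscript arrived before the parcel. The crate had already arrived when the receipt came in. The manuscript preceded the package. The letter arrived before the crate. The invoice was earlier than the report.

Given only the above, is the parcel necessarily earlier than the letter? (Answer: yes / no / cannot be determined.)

no

Tracing the constraints gives the letter → the crate → the parcel, so the letter must come before the parcel.
That means the parcel cannot be before the letter.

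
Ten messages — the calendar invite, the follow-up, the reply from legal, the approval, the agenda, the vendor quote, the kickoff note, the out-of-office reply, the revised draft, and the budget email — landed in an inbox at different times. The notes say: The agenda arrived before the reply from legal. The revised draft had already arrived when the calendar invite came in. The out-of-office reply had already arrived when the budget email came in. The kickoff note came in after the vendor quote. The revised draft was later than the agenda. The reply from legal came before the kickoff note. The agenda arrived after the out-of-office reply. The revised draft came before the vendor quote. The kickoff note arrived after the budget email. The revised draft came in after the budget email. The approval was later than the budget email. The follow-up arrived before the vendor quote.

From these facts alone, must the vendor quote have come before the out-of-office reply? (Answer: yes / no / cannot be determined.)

Tracing the constraints gives the out-of-office reply → the agenda → the revised draft → the vendor quote, so the out-of-office reply must come before the vendor quote.
That means the vendor quote cannot be before the out-of-office reply.

no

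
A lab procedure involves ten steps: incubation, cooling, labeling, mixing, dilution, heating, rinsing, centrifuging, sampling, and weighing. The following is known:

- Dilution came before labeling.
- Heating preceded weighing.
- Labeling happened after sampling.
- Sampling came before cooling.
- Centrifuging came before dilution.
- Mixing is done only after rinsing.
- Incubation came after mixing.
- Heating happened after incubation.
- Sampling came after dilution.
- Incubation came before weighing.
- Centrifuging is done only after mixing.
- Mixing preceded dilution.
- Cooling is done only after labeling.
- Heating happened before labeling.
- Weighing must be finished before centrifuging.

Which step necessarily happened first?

rinsing

Rinsing has a chain of constraints placing it before every other step, so rinsing must be first.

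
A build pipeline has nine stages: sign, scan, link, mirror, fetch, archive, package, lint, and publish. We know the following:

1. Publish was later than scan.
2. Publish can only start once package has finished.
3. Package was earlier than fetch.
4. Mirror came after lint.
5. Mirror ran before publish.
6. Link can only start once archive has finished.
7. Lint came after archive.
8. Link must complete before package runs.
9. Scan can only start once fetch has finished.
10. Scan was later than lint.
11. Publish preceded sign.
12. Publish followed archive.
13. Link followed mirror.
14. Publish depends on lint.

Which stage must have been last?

sign

Every other stage has a chain of constraints placing it before sign, so sign is last.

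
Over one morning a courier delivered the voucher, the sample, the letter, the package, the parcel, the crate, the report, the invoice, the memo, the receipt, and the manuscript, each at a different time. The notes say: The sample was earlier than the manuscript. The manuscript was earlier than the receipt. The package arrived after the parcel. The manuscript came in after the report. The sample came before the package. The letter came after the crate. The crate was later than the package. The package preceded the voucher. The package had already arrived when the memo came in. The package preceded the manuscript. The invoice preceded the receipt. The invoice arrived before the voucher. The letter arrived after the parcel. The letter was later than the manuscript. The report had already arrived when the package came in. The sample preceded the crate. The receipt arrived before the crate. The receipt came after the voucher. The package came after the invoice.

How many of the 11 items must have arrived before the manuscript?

Directly stated before the manuscript: the package, the report, and the sample.
The invoice reaches the manuscript via the invoice → the package → the manuscript.
The parcel reaches the manuscript via the parcel → the package → the manuscript.
No chain forces the voucher (or any of the others) ahead of the manuscript.
That's the invoice, the package, the parcel, the report, and the sample — 5 in all.

5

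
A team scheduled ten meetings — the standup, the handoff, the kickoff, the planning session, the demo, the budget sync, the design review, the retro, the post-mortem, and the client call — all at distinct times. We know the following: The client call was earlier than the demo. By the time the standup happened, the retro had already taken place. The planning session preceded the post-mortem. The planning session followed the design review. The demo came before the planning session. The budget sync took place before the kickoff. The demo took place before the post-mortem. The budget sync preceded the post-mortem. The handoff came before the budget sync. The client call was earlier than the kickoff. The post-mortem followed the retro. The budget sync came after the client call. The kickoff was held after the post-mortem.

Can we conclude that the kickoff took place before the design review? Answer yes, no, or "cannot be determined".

Tracing the constraints gives the design review → the planning session → the post-mortem → the kickoff, so the design review must come before the kickoff.
That means the kickoff cannot be before the design review.

no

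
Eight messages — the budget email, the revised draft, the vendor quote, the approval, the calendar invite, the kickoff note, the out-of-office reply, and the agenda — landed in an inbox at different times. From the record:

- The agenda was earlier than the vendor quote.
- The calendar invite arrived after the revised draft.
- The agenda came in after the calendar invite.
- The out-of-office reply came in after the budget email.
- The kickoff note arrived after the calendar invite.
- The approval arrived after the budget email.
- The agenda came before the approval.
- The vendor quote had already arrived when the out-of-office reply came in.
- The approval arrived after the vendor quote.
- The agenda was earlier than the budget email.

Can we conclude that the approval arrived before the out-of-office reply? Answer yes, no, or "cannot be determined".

No chain of stated constraints runs from the approval to the out-of-office reply, and none runs from the out-of-office reply to the approval either.
So the relative order of the approval and the out-of-office reply is not fixed by the given facts.

cannot be determined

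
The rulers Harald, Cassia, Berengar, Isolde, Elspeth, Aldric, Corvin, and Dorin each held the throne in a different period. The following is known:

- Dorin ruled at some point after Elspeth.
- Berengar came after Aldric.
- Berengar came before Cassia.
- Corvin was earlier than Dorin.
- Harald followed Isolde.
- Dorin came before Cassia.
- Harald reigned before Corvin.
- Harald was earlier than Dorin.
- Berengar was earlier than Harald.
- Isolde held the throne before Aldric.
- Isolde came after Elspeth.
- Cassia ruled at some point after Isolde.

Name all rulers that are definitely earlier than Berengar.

Aldric, Elspeth, Isolde

Directly stated before Berengar: Aldric.
Elspeth reaches Berengar via Elspeth → Isolde → Aldric → Berengar.
Isolde reaches Berengar via Isolde → Aldric → Berengar.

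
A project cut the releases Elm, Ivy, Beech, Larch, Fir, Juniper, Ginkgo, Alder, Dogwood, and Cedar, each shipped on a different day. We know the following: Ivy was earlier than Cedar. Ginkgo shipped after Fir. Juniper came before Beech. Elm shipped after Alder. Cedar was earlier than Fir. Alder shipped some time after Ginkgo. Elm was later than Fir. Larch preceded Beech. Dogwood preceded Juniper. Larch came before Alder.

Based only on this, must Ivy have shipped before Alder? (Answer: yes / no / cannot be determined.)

yes

Chain the constraints: Ivy → Cedar → Fir → Ginkgo → Alder. Each link is directly stated, so Ivy comes before Alder.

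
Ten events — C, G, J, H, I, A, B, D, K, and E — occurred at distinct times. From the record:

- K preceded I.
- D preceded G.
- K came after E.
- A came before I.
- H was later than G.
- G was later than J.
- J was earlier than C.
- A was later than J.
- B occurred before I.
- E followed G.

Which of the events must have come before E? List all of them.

Directly stated before E: G.
D reaches E via D → G → E.
J reaches E via J → G → E.

D, G, J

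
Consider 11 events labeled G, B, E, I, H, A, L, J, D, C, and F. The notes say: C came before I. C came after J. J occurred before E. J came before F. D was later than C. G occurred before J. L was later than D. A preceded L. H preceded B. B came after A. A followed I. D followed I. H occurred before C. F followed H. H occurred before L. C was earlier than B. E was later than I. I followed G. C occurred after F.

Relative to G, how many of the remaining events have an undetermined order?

1

Forced after G: A, B, C, D, E, F, I, J, and L.
That leaves H with no forced order relative to G — 1.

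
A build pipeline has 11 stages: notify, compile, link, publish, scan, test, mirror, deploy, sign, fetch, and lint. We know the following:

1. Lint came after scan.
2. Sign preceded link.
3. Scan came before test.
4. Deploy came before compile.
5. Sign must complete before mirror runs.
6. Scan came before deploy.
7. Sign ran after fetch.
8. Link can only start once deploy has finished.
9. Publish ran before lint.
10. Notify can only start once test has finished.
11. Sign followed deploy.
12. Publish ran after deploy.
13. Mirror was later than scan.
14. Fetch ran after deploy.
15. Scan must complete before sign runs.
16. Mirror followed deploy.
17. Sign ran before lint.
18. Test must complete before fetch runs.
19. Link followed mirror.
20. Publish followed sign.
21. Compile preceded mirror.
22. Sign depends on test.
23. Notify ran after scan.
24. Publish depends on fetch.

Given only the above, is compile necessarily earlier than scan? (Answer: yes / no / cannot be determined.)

no

Tracing the constraints gives scan → deploy → compile, so scan must come before compile.
That means compile cannot be before scan.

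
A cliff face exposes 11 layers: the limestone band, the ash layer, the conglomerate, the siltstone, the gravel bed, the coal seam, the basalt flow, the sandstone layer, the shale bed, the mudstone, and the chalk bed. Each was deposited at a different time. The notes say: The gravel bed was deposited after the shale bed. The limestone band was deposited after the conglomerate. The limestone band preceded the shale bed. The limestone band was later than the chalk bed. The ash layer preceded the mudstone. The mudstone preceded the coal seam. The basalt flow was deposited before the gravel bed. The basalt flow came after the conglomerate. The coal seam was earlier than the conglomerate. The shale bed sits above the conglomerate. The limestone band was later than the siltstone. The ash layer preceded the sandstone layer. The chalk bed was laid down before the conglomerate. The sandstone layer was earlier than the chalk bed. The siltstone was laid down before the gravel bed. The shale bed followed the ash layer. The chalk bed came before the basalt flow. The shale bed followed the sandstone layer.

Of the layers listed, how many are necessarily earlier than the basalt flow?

6

Directly stated before the basalt flow: the chalk bed and the conglomerate.
The ash layer reaches the basalt flow via the ash layer → the sandstone layer → the chalk bed → the basalt flow.
The coal seam reaches the basalt flow via the coal seam → the conglomerate → the basalt flow.
The mudstone reaches the basalt flow via the mudstone → the coal seam → the conglomerate → the basalt flow.
Likewise the sandstone layer reaches the basalt flow by chaining the stated constraints.
That's the ash layer, the chalk bed, the coal seam, the conglomerate, the mudstone, and the sandstone layer — 6 in all.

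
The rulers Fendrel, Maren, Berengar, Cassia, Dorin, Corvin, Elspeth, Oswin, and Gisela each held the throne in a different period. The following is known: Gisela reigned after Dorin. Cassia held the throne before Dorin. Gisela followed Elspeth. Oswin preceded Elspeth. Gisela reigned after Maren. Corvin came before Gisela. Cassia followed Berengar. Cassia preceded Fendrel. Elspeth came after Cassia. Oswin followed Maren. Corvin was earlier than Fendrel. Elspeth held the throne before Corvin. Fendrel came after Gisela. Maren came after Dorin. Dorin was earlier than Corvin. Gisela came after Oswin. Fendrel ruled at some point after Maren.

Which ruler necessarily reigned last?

Fendrel

Every other ruler has a chain of constraints placing them before Fendrel, so Fendrel is last.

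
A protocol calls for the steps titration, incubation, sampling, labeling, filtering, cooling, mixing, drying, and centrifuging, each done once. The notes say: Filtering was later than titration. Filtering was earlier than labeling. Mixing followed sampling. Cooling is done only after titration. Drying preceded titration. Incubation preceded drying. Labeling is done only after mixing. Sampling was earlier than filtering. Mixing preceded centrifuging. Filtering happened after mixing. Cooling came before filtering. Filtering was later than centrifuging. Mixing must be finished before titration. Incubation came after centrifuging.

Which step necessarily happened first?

sampling

Sampling has a chain of constraints placing it before every other step, so sampling must be first.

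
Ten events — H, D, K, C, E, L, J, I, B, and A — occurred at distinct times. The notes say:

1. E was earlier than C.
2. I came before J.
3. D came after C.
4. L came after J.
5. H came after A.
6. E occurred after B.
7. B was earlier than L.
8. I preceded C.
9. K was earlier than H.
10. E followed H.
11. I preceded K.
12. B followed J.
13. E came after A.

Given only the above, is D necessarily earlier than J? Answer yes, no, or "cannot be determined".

Tracing the constraints gives J → B → E → C → D, so J must come before D.
That means D cannot be before J.

no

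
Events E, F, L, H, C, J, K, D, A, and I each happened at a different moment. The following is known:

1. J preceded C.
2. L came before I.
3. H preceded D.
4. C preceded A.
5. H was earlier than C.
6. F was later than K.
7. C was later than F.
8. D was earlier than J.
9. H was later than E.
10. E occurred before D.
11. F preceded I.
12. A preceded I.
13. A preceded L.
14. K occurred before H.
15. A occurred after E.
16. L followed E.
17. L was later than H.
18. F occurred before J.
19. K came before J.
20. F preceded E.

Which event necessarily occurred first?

K

K has a chain of constraints placing it before every other event, so K must be first.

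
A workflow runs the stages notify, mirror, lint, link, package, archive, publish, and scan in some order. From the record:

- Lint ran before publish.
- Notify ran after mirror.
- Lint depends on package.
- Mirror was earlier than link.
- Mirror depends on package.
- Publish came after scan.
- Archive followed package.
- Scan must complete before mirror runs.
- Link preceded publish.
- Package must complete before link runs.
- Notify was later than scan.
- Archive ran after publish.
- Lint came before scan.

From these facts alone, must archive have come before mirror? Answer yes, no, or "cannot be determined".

Tracing the constraints gives mirror → link → publish → archive, so mirror must come before archive.
That means archive cannot be before mirror.

no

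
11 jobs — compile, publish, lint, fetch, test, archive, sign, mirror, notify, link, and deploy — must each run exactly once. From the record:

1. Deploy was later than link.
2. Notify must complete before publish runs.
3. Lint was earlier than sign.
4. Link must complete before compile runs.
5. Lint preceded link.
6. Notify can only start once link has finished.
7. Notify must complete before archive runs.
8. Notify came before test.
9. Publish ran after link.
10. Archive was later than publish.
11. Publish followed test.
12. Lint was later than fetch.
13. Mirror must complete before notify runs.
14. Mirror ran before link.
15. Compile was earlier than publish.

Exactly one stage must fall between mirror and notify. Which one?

link

Tracing the constraints gives mirror → link → notify, so link sits after mirror and before notify.
No other stage is forced both after mirror and before notify.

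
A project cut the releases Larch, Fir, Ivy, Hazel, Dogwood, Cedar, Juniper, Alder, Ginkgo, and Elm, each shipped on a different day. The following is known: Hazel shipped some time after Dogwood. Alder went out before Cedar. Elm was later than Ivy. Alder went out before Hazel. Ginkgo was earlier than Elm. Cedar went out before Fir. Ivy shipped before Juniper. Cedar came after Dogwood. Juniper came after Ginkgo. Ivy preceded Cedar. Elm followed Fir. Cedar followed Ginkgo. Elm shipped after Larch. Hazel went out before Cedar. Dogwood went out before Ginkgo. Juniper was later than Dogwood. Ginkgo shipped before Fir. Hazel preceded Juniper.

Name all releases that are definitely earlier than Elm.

Alder, Cedar, Dogwood, Fir, Ginkgo, Hazel, Ivy, Larch

Directly stated before Elm: Fir, Ginkgo, Ivy, and Larch.
Alder reaches Elm via Alder → Cedar → Fir → Elm.
Cedar reaches Elm via Cedar → Fir → Elm.
Dogwood reaches Elm via Dogwood → Ginkgo → Elm.
Likewise Hazel reaches Elm by chaining the stated constraints.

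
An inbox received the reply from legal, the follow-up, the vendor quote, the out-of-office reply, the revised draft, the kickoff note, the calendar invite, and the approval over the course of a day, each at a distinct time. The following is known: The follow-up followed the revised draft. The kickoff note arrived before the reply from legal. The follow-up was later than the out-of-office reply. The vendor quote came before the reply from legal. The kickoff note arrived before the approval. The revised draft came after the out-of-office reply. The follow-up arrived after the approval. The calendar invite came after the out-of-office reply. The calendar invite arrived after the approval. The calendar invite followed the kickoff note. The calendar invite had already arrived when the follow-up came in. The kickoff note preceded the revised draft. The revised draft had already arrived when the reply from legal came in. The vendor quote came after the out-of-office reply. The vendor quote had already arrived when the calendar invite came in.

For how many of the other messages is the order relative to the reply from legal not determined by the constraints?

Forced before the reply from legal: the kickoff note, the out-of-office reply, the revised draft, and the vendor quote.
That leaves the approval, the calendar invite, and the follow-up with no forced order relative to the reply from legal — 3.

3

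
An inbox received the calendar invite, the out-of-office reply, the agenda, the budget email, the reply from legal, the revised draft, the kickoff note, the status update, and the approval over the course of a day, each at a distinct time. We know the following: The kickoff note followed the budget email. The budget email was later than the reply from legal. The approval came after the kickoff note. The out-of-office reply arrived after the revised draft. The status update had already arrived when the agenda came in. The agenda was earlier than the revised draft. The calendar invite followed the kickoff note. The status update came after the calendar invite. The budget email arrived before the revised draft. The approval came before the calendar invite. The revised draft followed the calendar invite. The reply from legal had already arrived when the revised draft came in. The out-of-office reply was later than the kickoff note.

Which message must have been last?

the out-of-office reply

Every other message has a chain of constraints placing it before the out-of-office reply, so the out-of-office reply is last.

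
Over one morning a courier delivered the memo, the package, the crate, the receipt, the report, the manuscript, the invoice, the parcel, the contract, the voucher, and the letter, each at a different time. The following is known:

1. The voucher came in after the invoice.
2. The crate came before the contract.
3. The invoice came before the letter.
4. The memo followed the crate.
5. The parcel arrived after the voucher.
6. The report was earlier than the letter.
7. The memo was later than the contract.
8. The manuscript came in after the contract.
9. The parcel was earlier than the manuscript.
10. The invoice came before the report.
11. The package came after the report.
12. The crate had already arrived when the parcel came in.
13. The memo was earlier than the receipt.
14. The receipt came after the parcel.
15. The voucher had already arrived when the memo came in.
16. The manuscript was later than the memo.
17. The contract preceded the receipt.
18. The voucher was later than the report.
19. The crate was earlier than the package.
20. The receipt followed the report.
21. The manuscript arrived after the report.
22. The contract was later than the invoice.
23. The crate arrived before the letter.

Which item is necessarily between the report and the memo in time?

Tracing the constraints gives the report → the voucher → the memo, so the voucher sits after the report and before the memo.
No other item is forced both after the report and before the memo.

the voucher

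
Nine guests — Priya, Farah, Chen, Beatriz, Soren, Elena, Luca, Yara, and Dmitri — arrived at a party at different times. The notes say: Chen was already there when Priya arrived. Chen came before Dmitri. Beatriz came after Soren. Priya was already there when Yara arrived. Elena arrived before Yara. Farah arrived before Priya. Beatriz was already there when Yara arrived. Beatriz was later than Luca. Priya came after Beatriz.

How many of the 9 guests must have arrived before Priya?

Directly stated before Priya: Beatriz, Chen, and Farah.
Luca reaches Priya via Luca → Beatriz → Priya.
Soren reaches Priya via Soren → Beatriz → Priya.
That's Beatriz, Chen, Farah, Luca, and Soren — 5 in all.

5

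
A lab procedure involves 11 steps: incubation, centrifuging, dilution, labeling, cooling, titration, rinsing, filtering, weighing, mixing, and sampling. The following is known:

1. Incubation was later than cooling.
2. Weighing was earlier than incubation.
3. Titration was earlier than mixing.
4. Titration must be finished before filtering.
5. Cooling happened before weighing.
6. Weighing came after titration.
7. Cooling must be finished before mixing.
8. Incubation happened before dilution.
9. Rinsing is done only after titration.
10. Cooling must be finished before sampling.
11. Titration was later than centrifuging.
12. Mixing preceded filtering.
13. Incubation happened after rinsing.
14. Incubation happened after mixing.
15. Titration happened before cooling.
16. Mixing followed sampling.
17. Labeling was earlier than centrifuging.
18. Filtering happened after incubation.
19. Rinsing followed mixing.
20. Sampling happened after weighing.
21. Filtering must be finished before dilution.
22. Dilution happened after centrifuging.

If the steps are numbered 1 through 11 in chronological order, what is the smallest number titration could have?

3

Centrifuging and labeling must both come before titration — 2 forced predecessors.
Nothing else is forced ahead of titration, so its earliest slot is position 2 + 1 = 3.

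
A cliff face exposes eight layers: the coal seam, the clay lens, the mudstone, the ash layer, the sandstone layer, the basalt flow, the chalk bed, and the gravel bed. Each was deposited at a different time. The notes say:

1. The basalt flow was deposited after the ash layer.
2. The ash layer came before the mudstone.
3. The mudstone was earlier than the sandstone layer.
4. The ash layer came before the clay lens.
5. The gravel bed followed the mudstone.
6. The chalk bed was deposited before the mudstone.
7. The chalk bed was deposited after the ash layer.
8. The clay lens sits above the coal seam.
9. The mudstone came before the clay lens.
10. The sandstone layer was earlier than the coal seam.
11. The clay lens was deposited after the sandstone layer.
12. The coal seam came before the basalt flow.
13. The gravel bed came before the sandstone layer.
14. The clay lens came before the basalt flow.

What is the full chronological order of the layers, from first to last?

The constraints fix every adjacent pair, so only one ordering works:
the ash layer → the chalk bed → the mudstone → the gravel bed → the sandstone layer → the coal seam → the clay lens → the basalt flow.

the ash layer, the chalk bed, the mudstone, the gravel bed, the sandstone layer, the coal seam, the clay lens, the basalt flow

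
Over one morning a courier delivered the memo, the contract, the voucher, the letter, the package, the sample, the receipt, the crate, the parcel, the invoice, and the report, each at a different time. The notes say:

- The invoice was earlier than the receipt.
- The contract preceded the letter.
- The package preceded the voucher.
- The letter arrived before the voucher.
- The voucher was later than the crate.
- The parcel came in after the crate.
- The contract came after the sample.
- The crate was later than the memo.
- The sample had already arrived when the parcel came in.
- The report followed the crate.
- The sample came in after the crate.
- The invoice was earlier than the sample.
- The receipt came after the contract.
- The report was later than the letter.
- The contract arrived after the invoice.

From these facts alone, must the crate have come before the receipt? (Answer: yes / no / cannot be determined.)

Chain the constraints: the crate → the sample → the contract → the receipt. Each link is directly stated, so the crate comes before the receipt.

yes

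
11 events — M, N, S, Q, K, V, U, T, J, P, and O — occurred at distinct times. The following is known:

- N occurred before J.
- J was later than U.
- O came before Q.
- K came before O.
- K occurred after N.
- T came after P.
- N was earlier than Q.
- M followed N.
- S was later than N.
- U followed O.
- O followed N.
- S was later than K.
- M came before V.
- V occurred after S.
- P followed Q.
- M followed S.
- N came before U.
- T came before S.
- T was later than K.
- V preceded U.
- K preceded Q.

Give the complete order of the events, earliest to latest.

N, K, O, Q, P, T, S, M, V, U, J

The constraints fix every adjacent pair, so only one ordering works:
N → K → O → Q → P → T → S → M → V → U → J.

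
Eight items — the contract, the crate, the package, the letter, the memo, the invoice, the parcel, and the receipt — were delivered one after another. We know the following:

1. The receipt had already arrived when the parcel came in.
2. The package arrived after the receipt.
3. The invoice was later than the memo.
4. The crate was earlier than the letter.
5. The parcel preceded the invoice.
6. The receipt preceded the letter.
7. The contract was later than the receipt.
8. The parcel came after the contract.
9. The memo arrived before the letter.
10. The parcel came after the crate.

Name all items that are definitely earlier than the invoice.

the contract, the crate, the memo, the parcel, the receipt

Directly stated before the invoice: the memo and the parcel.
The contract reaches the invoice via the contract → the parcel → the invoice.
The crate reaches the invoice via the crate → the parcel → the invoice.
The receipt reaches the invoice via the receipt → the parcel → the invoice.
No chain forces the letter (or any of the others) ahead of the invoice.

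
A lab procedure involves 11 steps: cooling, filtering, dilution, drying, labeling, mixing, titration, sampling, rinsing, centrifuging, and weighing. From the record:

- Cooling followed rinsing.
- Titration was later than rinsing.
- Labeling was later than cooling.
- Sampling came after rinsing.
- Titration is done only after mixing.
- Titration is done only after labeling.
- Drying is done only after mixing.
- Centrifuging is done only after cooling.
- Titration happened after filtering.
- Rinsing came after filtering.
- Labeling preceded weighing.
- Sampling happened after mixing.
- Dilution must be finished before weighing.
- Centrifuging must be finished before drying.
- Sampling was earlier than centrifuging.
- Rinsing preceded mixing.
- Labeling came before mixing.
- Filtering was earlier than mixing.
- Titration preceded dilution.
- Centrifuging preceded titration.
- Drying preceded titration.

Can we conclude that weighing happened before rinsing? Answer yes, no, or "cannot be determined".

Tracing the constraints gives rinsing → cooling → labeling → weighing, so rinsing must come before weighing.
That means weighing cannot be before rinsing.

no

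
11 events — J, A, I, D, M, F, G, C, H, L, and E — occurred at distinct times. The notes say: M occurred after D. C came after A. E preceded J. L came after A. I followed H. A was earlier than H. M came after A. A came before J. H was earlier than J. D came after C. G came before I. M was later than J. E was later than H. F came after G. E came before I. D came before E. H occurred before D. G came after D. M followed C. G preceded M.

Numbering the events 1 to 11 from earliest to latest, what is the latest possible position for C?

C must come before D, E, F, G, I, J, and M — 7 events forced after it.
Everything else can be placed before C in some valid order, so C can sit as late as position 11 − 7 = 4.

4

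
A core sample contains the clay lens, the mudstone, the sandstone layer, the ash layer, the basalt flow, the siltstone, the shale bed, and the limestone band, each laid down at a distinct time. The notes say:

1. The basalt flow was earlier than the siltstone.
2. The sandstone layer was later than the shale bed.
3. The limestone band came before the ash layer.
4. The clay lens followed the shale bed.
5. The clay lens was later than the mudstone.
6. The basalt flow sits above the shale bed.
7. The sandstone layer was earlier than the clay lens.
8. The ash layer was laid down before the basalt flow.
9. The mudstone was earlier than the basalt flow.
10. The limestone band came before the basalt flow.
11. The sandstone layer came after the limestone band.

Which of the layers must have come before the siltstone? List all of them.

the ash layer, the basalt flow, the limestone band, the mudstone, the shale bed

Directly stated before the siltstone: the basalt flow.
The ash layer reaches the siltstone via the ash layer → the basalt flow → the siltstone.
The limestone band reaches the siltstone via the limestone band → the basalt flow → the siltstone.
The mudstone reaches the siltstone via the mudstone → the basalt flow → the siltstone.
Likewise the shale bed reaches the siltstone by chaining the stated constraints.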